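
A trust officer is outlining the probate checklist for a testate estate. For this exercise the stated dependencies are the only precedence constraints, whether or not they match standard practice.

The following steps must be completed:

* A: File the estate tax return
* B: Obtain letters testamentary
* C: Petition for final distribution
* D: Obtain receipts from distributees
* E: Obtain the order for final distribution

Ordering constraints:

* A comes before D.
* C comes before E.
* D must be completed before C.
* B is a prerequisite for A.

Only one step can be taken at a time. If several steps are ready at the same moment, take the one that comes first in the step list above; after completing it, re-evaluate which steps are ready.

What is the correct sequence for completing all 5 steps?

B A D C E

B is the only step with nothing outstanding, so it goes first.
A needed B, now all done → A.
D needed A, now all done → D.
That leaves C as the only ready step → C.
E is the only step now ready → E.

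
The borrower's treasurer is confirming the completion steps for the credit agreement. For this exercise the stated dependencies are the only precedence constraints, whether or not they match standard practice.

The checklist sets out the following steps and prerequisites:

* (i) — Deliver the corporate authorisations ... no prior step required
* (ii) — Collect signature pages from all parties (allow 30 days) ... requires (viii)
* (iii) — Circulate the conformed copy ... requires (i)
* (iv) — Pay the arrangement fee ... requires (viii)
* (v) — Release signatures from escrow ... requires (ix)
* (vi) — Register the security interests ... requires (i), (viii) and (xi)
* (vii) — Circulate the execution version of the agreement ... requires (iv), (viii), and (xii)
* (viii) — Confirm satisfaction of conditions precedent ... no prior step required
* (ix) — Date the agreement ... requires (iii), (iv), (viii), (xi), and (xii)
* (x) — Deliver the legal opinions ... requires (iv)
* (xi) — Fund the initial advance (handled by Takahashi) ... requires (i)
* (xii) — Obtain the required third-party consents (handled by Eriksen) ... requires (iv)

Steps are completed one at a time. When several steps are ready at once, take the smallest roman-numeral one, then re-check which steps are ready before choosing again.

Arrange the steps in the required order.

(i) → (iii) → (viii) → (ii) → (iv) → (x) → (xi) → (vi) → (xii) → (vii) → (ix) → (v)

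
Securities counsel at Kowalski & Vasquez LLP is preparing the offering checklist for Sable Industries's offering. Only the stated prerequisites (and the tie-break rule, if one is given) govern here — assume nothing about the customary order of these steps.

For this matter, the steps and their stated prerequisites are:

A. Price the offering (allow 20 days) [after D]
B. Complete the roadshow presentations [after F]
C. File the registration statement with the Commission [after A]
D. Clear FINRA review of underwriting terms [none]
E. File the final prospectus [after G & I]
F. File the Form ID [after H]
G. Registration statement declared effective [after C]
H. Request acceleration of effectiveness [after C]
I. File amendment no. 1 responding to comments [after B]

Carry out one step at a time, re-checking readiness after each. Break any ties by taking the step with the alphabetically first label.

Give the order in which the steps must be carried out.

D, A, C, G, H, F, B, I, E

D is the only step with nothing outstanding, so it goes first.
Next only A has its prerequisites met → A.
That leaves C as the only ready step → C.
Now G and H have their prerequisites met. G has the earlier label, so G next.
H needed C, now all done → H.
F needed H, now all done → F.
B needed F, now all done → B.
I needed B, now all done → I.
E is the only step now ready → E.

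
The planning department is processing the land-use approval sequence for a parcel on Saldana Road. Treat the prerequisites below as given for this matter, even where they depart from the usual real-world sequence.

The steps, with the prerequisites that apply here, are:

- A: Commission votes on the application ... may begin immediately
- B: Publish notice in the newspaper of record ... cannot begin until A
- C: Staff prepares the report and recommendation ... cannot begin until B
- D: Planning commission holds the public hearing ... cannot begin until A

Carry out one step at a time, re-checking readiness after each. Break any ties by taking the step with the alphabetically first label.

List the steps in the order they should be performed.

A → B → C → D

A is the only step with nothing outstanding, so it goes first.
Now B and D have their prerequisites met. B has the earlier label, so B next.
Ready: C and D. C has the earlier label → C.
Next only D has its prerequisites met → D.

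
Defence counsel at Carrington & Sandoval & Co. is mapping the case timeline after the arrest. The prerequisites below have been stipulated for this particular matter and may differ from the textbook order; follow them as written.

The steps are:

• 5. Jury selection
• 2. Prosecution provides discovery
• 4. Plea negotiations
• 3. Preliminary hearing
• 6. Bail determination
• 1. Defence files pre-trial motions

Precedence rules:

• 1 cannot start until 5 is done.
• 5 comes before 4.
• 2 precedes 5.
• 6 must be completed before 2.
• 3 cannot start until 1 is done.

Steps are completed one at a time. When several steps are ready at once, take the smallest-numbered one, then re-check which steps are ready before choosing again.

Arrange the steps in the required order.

6 has no prerequisites → 6 first.
2 needed 6, now all done → 2.
5 needed 2, now all done → 5.
Now 1 and 4 have their prerequisites met. 1 has the earlier label, so 1 next.
Now 3 and 4 have their prerequisites met. 3 has the earlier label, so 3 next.
4 needed 5, now all done → 4.

6 2 5 1 3 4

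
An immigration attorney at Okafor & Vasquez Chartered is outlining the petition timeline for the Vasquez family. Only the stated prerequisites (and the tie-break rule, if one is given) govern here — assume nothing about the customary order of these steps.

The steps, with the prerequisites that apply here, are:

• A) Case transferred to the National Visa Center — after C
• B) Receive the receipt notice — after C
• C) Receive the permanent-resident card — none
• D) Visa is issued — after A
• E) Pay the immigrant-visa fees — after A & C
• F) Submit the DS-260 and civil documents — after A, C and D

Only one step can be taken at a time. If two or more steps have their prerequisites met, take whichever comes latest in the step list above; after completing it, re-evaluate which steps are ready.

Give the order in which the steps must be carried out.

Only C has no prerequisites, so it is first.
B and A are both available; B is listed later → B.
Next only A has its prerequisites met → A.
Ready: E and D. E is listed later → E.
That leaves D as the only ready step → D.
F is the only step now ready → F.

C, B, A, E, D, F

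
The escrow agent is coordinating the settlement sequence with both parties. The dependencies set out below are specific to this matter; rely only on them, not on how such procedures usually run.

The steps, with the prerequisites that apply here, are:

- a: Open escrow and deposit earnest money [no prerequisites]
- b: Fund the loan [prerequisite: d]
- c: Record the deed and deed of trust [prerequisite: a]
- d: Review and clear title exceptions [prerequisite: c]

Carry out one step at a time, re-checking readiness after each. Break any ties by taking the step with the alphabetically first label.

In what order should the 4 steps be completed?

a c d b

a has no prerequisites → a first.
Next only c has its prerequisites met → c.
d needed c, now all done → d.
b needed d, now all done → b.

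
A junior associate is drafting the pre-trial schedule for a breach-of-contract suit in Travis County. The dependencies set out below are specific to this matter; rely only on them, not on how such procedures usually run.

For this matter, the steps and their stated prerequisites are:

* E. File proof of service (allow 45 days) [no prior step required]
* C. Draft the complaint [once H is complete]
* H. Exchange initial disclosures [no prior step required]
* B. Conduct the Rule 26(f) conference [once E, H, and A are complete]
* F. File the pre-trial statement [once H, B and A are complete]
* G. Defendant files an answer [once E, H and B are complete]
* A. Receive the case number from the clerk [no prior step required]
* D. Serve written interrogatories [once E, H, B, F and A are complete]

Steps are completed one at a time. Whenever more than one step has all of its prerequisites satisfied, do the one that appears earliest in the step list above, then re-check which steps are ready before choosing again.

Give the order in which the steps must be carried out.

E, H and A have no prerequisites; E is listed earlier, so E is first.
Now H and A have their prerequisites met. H is listed earlier, so H next.
C now also ready, so the ready set is {C, A}; C is listed earlier → C.
That leaves A as the only ready step → A.
Next only B has its prerequisites met → B.
F and G are both available; F is listed earlier → F.
D now also ready, so the ready set is {G, D}; G is listed earlier → G.
D needed E, H, B, F and A, now all done → D.

E → H → C → A → B → F → G → D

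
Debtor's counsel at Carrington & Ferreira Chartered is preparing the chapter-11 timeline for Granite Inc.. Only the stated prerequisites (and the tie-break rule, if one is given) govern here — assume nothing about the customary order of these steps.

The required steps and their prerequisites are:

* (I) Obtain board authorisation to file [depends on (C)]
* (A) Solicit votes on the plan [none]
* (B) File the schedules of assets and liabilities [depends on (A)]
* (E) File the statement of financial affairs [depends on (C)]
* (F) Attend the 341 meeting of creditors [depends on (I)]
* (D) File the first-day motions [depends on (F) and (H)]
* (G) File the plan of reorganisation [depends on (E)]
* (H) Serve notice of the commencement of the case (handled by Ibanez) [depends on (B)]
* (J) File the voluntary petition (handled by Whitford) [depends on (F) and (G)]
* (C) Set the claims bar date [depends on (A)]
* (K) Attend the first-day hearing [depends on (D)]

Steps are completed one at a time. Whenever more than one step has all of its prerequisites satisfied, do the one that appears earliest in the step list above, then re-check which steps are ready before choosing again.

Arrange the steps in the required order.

(A), (B), (H), (C), (I), (E), (F), (D), (G), (J), (K)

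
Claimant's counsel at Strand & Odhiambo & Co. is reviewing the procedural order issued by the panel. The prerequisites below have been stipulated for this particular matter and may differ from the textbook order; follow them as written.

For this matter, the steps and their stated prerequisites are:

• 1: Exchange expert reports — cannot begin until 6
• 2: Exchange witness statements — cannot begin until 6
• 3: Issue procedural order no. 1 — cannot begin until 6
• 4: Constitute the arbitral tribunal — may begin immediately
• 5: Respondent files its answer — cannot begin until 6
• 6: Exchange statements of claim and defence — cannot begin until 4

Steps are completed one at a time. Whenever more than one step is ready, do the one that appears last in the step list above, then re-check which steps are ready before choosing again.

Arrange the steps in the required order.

4 6 5 3 2 1

Only 4 has no prerequisites, so it is first.
That leaves 6 as the only ready step → 6.
Now 5, 3, 2 and 1 have their prerequisites met. 5 is listed later, so 5 next.
Now 3, 2 and 1 have their prerequisites met. 3 is listed later, so 3 next.
Now 2 and 1 have their prerequisites met. 2 is listed later, so 2 next.
1 is the only step now ready → 1.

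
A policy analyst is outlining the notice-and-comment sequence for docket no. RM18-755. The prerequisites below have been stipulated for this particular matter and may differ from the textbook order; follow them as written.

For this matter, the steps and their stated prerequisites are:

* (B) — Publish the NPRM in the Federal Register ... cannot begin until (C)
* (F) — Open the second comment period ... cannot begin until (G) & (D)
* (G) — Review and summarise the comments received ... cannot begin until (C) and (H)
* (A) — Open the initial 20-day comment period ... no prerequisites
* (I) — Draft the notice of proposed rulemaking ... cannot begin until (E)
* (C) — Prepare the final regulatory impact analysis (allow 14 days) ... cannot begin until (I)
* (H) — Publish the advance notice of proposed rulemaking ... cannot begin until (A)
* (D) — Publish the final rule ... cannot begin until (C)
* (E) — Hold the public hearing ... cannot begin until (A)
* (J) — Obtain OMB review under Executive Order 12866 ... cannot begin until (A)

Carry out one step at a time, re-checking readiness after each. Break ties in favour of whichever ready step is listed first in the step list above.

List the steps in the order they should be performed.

(A) (H) (E) (I) (C) (B) (G) (D) (F) (J)

Only (A) has no prerequisites, so it is first.
(H), (E) and (J) are all available; (H) is listed earlier → (H).
Ready: (E) and (J). (E) is listed earlier → (E).
(I) now also ready, so the ready set is {(I), (J)}; (I) is listed earlier → (I).
Ready: (C) and (J). (C) is listed earlier → (C).
(B), (G) and (D) now also ready, so the ready set is {(B), (G), (D), (J)}; (B) is listed earlier → (B).
(G), (D) and (J) are all available; (G) is listed earlier → (G).
(D) and (J) are both available; (D) is listed earlier → (D).
Ready: (F) and (J). (F) is listed earlier → (F).
(J) needed (A), now all done → (J).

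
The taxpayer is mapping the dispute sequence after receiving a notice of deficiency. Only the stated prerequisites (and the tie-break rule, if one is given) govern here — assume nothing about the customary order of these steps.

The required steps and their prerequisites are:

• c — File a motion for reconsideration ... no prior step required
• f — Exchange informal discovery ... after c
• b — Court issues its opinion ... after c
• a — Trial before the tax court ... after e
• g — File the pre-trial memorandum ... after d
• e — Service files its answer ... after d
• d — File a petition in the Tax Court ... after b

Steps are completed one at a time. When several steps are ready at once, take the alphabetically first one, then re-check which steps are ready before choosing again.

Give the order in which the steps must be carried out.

c, b, d, e, a, f, g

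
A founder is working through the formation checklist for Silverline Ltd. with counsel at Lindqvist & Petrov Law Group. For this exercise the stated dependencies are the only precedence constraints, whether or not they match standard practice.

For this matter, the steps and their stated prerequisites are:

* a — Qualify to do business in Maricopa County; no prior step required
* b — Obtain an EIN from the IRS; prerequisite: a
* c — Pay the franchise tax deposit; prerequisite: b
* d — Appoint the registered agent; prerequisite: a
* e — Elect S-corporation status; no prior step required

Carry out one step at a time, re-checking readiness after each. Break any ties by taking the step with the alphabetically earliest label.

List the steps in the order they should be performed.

a, b, c, d, e

Nothing is required for a and e. a has the earlier label → a first.
Now b, d and e have their prerequisites met. b has the earlier label, so b next.
c now also ready, so the ready set is {c, d, e}; c has the earlier label → c.
Ready: d and e. d has the earlier label → d.
That leaves e as the only ready step → e.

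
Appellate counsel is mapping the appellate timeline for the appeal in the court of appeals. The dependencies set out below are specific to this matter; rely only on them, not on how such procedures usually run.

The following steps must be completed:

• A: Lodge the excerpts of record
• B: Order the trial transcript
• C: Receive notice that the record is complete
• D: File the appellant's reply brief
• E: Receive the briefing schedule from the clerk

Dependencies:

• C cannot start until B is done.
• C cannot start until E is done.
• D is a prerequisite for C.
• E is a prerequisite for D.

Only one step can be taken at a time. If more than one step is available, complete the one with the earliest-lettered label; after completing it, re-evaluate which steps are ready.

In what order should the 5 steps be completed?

A, B and E have no prerequisites; A has the earlier label, so A is first.
Now B and E have their prerequisites met. B has the earlier label, so B next.
E is the only step now ready → E.
Next only D has its prerequisites met → D.
That leaves C as the only ready step → C.

A, B, E, D, C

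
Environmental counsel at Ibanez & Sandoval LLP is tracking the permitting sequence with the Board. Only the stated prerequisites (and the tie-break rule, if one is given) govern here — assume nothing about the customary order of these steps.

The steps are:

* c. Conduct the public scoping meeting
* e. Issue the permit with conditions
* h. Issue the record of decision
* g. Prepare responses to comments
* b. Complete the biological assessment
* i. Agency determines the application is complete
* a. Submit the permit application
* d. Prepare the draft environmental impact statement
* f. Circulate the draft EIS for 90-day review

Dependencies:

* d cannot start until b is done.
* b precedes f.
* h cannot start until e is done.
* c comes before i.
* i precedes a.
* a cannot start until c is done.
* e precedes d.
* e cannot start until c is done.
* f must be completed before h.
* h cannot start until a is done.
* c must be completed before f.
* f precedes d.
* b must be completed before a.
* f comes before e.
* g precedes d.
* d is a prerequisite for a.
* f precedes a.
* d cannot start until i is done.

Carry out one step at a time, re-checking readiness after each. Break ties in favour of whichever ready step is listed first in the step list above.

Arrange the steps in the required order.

c → g → b → i → f → e → d → a → h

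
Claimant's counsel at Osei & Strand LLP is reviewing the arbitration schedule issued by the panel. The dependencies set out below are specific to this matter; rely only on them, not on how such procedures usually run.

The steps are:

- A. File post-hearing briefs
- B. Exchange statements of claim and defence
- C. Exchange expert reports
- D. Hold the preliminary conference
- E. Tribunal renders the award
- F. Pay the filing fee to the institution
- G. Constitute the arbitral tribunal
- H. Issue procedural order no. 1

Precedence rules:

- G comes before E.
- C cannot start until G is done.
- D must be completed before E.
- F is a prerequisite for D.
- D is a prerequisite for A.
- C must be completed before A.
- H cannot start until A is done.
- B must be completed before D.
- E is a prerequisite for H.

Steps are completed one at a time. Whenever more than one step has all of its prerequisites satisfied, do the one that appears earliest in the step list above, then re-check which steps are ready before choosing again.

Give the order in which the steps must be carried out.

B, F, D, G, C, A, E, H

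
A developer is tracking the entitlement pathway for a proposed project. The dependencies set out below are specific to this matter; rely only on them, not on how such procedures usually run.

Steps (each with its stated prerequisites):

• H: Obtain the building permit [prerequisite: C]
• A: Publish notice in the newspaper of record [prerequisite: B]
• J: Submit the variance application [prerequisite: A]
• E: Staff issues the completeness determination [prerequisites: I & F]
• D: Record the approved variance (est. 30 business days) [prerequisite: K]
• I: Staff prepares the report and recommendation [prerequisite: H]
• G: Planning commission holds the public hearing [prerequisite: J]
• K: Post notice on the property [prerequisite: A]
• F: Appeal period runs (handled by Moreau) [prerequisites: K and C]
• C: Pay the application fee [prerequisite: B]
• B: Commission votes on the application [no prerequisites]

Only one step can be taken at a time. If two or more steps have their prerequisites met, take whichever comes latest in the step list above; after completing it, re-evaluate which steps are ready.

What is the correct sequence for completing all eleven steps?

B has no prerequisites → B first.
Ready: C and A. C is listed later → C.
H now also ready, so the ready set is {A, H}; A is listed later → A.
K and J now also ready, so the ready set is {K, J, H}; K is listed later → K.
F and D now also ready, so the ready set is {F, D, J, H}; F is listed later → F.
Ready: D, J and H. D is listed later → D.
J and H are both available; J is listed later → J.
Now G and H have their prerequisites met. G is listed later, so G next.
H is the only step now ready → H.
Next only I has its prerequisites met → I.
E needed F and I, now all done → E.

B → C → A → K → F → D → J → G → H → I → E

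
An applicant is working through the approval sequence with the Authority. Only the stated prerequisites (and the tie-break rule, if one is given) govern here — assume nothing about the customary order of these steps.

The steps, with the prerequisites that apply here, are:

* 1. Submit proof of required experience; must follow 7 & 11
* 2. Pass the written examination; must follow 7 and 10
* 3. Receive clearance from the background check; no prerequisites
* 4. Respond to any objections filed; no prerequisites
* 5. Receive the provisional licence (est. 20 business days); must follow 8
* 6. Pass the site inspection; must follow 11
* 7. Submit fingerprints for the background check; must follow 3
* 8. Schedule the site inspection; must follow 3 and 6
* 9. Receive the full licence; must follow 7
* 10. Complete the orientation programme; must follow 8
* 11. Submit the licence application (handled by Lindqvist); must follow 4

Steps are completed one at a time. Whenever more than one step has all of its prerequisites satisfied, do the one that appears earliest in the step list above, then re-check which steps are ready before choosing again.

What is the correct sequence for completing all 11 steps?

3 and 4 have no prerequisites; 3 is listed earlier, so 3 is first.
7 now also ready, so the ready set is {4, 7}; 4 is listed earlier → 4.
11 now also ready, so the ready set is {7, 11}; 7 is listed earlier → 7.
9 now also ready, so the ready set is {9, 11}; 9 is listed earlier → 9.
That leaves 11 as the only ready step → 11.
Now 1 and 6 have their prerequisites met. 1 is listed earlier, so 1 next.
That leaves 6 as the only ready step → 6.
That leaves 8 as the only ready step → 8.
Ready: 5 and 10. 5 is listed earlier → 5.
10 is the only step now ready → 10.
2 needed 7 and 10, now all done → 2.

3, 4, 7, 9, 11, 1, 6, 8, 5, 10, 2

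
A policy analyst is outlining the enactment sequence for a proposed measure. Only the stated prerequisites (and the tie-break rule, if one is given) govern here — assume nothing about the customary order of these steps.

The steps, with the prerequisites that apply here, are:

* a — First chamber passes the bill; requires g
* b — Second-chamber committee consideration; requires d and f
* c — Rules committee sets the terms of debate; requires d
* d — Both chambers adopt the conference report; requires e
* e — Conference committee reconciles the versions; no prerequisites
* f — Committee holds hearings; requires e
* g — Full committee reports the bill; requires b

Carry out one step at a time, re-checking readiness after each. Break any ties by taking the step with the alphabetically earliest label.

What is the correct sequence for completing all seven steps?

Only e has no prerequisites, so it is first.
Ready: d and f. d has the earlier label → d.
Now c and f have their prerequisites met. c has the earlier label, so c next.
f needed e, now all done → f.
Next only b has its prerequisites met → b.
That leaves g as the only ready step → g.
That leaves a as the only ready step → a.

e, d, c, f, b, g, a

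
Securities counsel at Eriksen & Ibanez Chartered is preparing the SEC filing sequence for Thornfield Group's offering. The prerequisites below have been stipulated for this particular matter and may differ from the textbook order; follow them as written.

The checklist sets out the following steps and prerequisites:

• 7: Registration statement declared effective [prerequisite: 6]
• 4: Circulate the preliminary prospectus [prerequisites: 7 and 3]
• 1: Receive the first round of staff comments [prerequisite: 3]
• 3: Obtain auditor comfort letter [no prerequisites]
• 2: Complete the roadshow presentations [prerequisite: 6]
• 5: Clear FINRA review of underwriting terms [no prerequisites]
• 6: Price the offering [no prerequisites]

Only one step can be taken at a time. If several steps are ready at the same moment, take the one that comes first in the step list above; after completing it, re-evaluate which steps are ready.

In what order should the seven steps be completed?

3, 1, 5, 6, 7, 4, 2

Nothing is required for 3, 5 and 6. 3 is listed earlier → 3 first.
1 now also ready, so the ready set is {1, 5, 6}; 1 is listed earlier → 1.
5 and 6 are both available; 5 is listed earlier → 5.
That leaves 6 as the only ready step → 6.
Ready: 7 and 2. 7 is listed earlier → 7.
4 and 2 are both available; 4 is listed earlier → 4.
2 needed 6, now all done → 2.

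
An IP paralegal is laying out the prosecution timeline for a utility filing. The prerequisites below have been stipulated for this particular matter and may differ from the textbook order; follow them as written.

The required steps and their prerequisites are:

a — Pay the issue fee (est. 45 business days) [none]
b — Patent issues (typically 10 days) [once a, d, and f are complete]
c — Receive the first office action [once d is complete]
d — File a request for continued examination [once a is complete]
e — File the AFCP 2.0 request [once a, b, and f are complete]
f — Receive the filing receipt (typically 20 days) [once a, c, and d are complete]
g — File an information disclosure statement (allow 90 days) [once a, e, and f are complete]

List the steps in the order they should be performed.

a d c f b e g

a is the only step with nothing outstanding, so it goes first.
d needed a, now all done → d.
c is the only step now ready → c.
f is the only step now ready → f.
b needed a, d and f, now all done → b.
e is the only step now ready → e.
g is the only step now ready → g.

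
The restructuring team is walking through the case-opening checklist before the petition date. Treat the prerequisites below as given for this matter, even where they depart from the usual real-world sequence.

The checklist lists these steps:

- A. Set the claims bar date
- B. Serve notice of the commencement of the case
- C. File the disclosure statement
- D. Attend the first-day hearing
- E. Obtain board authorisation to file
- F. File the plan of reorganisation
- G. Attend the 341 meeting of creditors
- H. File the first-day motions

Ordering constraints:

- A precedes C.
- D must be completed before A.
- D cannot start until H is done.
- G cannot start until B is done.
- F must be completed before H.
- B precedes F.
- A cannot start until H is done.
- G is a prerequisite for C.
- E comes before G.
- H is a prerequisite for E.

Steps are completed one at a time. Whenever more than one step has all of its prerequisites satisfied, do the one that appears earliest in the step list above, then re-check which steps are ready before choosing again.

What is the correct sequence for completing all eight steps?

B F H D A E G C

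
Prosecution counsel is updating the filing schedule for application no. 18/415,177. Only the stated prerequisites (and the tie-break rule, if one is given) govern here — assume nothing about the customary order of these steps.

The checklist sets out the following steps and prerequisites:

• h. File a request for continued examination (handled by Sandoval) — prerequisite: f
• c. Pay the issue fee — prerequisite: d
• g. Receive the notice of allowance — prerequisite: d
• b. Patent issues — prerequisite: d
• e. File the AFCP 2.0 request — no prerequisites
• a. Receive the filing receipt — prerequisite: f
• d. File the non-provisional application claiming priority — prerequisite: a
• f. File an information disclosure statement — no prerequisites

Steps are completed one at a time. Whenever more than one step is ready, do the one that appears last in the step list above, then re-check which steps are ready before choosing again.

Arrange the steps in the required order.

Nothing is required for f and e. f is listed later → f first.
a and h now also ready, so the ready set is {a, e, h}; a is listed later → a.
Ready: d, e and h. d is listed later → d.
b, g and c now also ready, so the ready set is {e, b, g, c, h}; e is listed later → e.
Now b, g, c and h have their prerequisites met. b is listed later, so b next.
Now g, c and h have their prerequisites met. g is listed later, so g next.
c and h are both available; c is listed later → c.
h needed f, now all done → h.

f → a → d → e → b → g → c → h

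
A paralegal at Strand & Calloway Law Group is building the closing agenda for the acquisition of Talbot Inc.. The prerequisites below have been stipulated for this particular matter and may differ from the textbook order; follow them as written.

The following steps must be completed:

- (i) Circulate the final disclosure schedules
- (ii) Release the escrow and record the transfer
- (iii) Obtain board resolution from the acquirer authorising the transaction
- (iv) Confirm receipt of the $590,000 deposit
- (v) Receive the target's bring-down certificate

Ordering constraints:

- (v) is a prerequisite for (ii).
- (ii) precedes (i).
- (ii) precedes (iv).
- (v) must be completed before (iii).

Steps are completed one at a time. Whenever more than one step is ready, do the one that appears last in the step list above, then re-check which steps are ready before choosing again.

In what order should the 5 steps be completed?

(v), (iii), (ii), (iv), (i)

Only (v) has no prerequisites, so it is first.
(iii) and (ii) are both available; (iii) is listed later → (iii).
Next only (ii) has its prerequisites met → (ii).
Now (iv) and (i) have their prerequisites met. (iv) is listed later, so (iv) next.
(i) is the only step now ready → (i).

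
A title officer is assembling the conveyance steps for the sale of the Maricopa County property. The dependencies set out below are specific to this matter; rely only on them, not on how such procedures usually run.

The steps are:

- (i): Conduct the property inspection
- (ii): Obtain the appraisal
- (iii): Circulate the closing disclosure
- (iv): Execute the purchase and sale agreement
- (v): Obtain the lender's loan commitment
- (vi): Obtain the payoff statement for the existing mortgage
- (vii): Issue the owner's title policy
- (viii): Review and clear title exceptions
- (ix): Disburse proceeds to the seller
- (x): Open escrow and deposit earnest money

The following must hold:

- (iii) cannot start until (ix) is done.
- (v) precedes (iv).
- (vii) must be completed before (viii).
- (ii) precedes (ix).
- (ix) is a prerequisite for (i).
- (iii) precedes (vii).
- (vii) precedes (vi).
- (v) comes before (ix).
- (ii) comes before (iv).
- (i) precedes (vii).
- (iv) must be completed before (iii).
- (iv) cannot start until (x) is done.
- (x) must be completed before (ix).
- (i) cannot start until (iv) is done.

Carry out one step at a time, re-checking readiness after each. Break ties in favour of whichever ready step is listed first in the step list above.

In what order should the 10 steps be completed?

(ii), (v) and (x) have no prerequisites; (ii) is listed earlier, so (ii) is first.
Now (v) and (x) have their prerequisites met. (v) is listed earlier, so (v) next.
Next only (x) has its prerequisites met → (x).
Ready: (iv) and (ix). (iv) is listed earlier → (iv).
Next only (ix) has its prerequisites met → (ix).
Now (i) and (iii) have their prerequisites met. (i) is listed earlier, so (i) next.
Next only (iii) has its prerequisites met → (iii).
Next only (vii) has its prerequisites met → (vii).
Ready: (vi) and (viii). (vi) is listed earlier → (vi).
(viii) needed (vii), now all done → (viii).

(ii), (v), (x), (iv), (ix), (i), (iii), (vii), (vi), (viii)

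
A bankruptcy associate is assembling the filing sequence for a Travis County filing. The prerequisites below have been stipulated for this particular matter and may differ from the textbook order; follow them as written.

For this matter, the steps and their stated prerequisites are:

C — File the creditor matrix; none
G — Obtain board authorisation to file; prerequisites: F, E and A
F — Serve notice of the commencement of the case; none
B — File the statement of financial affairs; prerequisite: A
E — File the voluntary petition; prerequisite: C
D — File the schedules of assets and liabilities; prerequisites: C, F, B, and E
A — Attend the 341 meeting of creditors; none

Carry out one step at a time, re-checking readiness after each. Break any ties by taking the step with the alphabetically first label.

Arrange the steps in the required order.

Nothing is required for A, C and F. A has the earlier label → A first.
Ready: B, C and F. B has the earlier label → B.
Ready: C and F. C has the earlier label → C.
E and F are both available; E has the earlier label → E.
Next only F has its prerequisites met → F.
Now D and G have their prerequisites met. D has the earlier label, so D next.
That leaves G as the only ready step → G.

A → B → C → E → F → D → G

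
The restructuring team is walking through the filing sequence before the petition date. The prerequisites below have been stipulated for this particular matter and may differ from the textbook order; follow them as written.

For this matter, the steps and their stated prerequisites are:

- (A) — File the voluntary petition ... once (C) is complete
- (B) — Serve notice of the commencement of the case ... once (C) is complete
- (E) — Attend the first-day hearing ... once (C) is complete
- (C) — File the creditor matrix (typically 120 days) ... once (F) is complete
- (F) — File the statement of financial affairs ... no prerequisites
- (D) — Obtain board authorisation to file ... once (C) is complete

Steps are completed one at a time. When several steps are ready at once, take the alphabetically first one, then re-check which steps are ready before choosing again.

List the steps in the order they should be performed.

(F), (C), (A), (B), (D), (E)

Only (F) has no prerequisites, so it is first.
(C) is the only step now ready → (C).
Ready: (A), (B), (D) and (E). (A) has the earlier label → (A).
(B), (D) and (E) are all available; (B) has the earlier label → (B).
(D) and (E) are both available; (D) has the earlier label → (D).
Next only (E) has its prerequisites met → (E).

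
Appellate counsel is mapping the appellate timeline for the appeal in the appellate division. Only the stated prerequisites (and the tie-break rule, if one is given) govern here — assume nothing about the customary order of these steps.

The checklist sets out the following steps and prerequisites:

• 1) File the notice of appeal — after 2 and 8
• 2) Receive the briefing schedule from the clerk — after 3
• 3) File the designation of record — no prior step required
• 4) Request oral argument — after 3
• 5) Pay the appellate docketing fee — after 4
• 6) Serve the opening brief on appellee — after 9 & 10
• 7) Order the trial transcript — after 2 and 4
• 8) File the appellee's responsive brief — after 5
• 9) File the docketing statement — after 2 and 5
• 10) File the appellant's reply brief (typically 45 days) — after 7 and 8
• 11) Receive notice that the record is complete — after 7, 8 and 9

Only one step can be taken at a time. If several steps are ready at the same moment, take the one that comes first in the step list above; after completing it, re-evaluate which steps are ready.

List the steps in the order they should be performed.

3 is the only step with nothing outstanding, so it goes first.
Now 2 and 4 have their prerequisites met. 2 is listed earlier, so 2 next.
4 needed 3, now all done → 4.
5 and 7 are both available; 5 is listed earlier → 5.
Ready: 7, 8 and 9. 7 is listed earlier → 7.
Ready: 8 and 9. 8 is listed earlier → 8.
1 and 10 now also ready, so the ready set is {1, 9, 10}; 1 is listed earlier → 1.
Now 9 and 10 have their prerequisites met. 9 is listed earlier, so 9 next.
Ready: 10 and 11. 10 is listed earlier → 10.
Now 6 and 11 have their prerequisites met. 6 is listed earlier, so 6 next.
11 is the only step now ready → 11.

3, 2, 4, 5, 7, 8, 1, 9, 10, 6, 11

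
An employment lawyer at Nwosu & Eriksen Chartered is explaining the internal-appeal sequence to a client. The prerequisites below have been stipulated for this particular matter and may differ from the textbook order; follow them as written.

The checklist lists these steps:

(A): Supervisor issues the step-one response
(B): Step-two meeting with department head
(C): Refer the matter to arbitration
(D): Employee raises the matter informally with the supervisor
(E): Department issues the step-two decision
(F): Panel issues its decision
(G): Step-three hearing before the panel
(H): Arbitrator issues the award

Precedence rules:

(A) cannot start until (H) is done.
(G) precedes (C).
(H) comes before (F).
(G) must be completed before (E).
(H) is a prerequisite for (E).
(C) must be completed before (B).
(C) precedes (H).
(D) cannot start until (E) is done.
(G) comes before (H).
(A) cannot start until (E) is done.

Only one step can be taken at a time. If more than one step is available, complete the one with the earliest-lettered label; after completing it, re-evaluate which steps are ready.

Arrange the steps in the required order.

(G) has no prerequisites → (G) first.
Next only (C) has its prerequisites met → (C).
Now (B) and (H) have their prerequisites met. (B) has the earlier label, so (B) next.
(H) is the only step now ready → (H).
Now (E) and (F) have their prerequisites met. (E) has the earlier label, so (E) next.
(A), (D) and (F) are all available; (A) has the earlier label → (A).
Ready: (D) and (F). (D) has the earlier label → (D).
(F) is the only step now ready → (F).

(G), (C), (B), (H), (E), (A), (D), (F)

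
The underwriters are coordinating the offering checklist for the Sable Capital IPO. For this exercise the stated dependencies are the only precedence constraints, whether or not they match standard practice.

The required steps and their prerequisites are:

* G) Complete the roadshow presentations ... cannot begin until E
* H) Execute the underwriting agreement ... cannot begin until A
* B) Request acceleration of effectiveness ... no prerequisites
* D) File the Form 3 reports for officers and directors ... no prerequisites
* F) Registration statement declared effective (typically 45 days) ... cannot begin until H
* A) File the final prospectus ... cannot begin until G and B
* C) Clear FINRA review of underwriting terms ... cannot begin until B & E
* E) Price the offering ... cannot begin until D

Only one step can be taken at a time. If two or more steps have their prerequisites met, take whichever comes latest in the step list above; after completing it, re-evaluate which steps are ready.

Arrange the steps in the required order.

D and B have no prerequisites; D is listed later, so D is first.
Now E and B have their prerequisites met. E is listed later, so E next.
G now also ready, so the ready set is {B, G}; B is listed later → B.
Now C and G have their prerequisites met. C is listed later, so C next.
G is the only step now ready → G.
That leaves A as the only ready step → A.
Next only H has its prerequisites met → H.
Next only F has its prerequisites met → F.

D, E, B, C, G, A, H, F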